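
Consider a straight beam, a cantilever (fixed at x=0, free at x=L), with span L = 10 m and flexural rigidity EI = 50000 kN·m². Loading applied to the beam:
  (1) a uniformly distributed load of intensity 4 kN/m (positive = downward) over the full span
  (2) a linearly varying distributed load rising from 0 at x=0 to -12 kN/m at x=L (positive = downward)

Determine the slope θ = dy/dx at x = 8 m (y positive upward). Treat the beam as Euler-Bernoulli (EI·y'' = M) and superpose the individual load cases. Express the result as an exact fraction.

Load 1 — uniform load w=4 kN/m over full span:
  θ_1 = -wx(x²-3Lx+3L²)/(6EI) = -4·8·(8²-3·10·8+3·10²)/(6·50000) = -124/9375 rad
Load 2 — triangular load w₀=-12 kN/m (0→w₀ over full span):
  θ_2 = (w₀Lx²/4-w₀L²x/3-w₀x⁴/(24L))/EI = ((-12)·10·8²/4-(-12)·10²·8/3-(-12)·8⁴/(24·10))/50000 = 464/15625 rad
Superposition: θ = Σ θ_i = 772/46875 rad ≈ 0.016469 rad

θ(8) = 772/46875 rad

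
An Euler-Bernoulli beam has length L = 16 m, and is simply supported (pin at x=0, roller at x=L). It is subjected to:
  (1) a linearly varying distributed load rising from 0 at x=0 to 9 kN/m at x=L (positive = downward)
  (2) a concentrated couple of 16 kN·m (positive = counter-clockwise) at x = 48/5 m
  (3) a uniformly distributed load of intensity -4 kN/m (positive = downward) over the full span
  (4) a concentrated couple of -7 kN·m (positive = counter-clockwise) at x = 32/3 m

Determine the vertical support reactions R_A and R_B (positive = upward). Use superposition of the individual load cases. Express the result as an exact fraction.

R_A = -119/16 kN, R_B = 247/16 kN

Load 1 — triangular load w₀=9 kN/m (0→w₀ over full span):
  R_A = w₀L/6 = 9·16/6 = 24 kN
  R_B = w₀L/3 = 9·16/3 = 48 kN
Load 2 — applied couple M₀=16 kN·m at a=48/5 m (b=L-a=32/5):
  R_A = M₀/L = 16/16 = 1 kN
  R_B = -M₀/L = -16/16 = -1 kN
Load 3 — uniform load w=-4 kN/m over full span:
  R_A = wL/2 = (-4)·16/2 = -32 kN
  R_B = wL/2 = (-4)·16/2 = -32 kN
Load 4 — applied couple M₀=-7 kN·m at a=32/3 m (b=L-a=16/3):
  R_A = M₀/L = (-7)/16 = -7/16 kN
  R_B = -M₀/L = -(-7)/16 = 7/16 kN
Superposition: R_A = -119/16 kN, R_B = 247/16 kN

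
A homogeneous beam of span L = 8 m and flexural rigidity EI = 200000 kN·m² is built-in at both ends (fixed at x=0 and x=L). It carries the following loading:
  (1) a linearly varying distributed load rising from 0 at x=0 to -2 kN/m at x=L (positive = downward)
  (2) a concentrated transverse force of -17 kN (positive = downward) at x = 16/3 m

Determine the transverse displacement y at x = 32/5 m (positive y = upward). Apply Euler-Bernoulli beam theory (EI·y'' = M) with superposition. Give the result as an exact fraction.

Load 1 — triangular load w₀=-2 kN/m (0→w₀ over full span):
  y_1 = -w₀x²(L-x)²(x+2L)/(120LEI) = -(-2)·(32/5)²·(8-(32/5))²·((32/5)+2·8)/(120·8·200000) = 3584/146484375 m
Load 2 — point force P=-17 kN at a=16/3 m (b=L-a=8/3):
  y_2 = -Pa²(L-x)²(3bL-(3b+a)(L-x))/(6L³EI)  [x>a] = -(-17)·(16/3)²·(8-(32/5))²·(3·(8/3)·8-(3·(8/3)+(16/3))·(8-(32/5)))/(6·8³·200000) = 544/6328125 m
Superposition: y = Σ y_i = 436768/3955078125 m ≈ 0.000110 m

y(32/5) = 436768/3955078125 m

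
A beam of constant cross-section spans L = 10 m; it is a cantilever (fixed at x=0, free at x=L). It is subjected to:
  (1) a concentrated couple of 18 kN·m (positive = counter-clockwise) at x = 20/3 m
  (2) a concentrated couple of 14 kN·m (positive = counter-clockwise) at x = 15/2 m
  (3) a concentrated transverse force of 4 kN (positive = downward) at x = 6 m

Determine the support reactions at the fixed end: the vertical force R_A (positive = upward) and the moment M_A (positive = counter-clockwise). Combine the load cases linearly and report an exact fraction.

R_A = 4 kN, M_A = -8 kN·m

Load 1 — applied couple M₀=18 kN·m at a=20/3 m (b=L-a=10/3):
  R_A = 0 kN
  M_A = -M₀ = -18 kN·m
Load 2 — applied couple M₀=14 kN·m at a=15/2 m (b=L-a=5/2):
  R_A = 0 kN
  M_A = -M₀ = -14 kN·m
Load 3 — point force P=4 kN at a=6 m (b=L-a=4):
  R_A = P = 4 kN
  M_A = Pa = 4·6 = 24 kN·m
Superposition: R_A = 4 kN, M_A = -8 kN·m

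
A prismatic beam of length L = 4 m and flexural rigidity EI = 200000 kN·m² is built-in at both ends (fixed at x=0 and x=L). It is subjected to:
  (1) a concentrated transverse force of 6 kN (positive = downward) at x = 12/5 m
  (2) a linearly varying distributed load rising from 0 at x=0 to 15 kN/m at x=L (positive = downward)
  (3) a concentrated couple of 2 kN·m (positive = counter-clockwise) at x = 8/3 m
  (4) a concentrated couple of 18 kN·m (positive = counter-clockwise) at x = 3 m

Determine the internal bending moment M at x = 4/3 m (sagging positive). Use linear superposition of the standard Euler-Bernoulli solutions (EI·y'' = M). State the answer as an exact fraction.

M(4/3) = 118199/27000 kN·m

Load 1 — point force P=6 kN at a=12/5 m (b=L-a=8/5):
  M_1 = Pb²(3a+b)x/L³ - Pab²/L²  [x≤a] = 6·(8/5)²·(3·(12/5)+(8/5))·(4/3)/4³ - 6·(12/5)·(8/5)²/4² = 64/125 kN·m
Load 2 — triangular load w₀=15 kN/m (0→w₀ over full span):
  M_2 = 3w₀Lx/20 - w₀L²/30 - w₀x³/(6L) = 3·15·4·(4/3)/20 - 15·4²/30 - 15·(4/3)³/(6·4) = 68/27 kN·m
Load 3 — applied couple M₀=2 kN·m at a=8/3 m (b=L-a=4/3):
  M_3 = R_Ax - M_A  [x≤a] with R_A=2/3, M_A=2/3 = (2/3)·(4/3) - (2/3) = 2/9 kN·m
Load 4 — applied couple M₀=18 kN·m at a=3 m (b=L-a=1):
  M_4 = R_Ax - M_A  [x≤a] with R_A=81/16, M_A=45/8 = (81/16)·(4/3) - (45/8) = 9/8 kN·m
Superposition: M = Σ M_i = 118199/27000 kN·m ≈ 4.377741 kN·m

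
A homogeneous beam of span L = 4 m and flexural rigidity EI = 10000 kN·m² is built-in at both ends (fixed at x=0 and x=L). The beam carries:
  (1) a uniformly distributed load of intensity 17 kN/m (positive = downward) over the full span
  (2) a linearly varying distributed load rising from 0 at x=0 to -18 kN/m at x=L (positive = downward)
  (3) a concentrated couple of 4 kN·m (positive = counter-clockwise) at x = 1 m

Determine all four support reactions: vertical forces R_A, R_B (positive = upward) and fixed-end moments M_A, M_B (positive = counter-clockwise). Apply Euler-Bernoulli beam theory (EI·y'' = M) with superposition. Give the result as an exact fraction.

Load 1 — uniform load w=17 kN/m over full span:
  R_A = wL/2 = 17·4/2 = 34 kN
  M_A = wL²/12 = 17·4²/12 = 68/3 kN·m
  R_B = wL/2 = 17·4/2 = 34 kN
  M_B = -wL²/12 = -17·4²/12 = -68/3 kN·m
Load 2 — triangular load w₀=-18 kN/m (0→w₀ over full span):
  R_A = 3w₀L/20 = 3·(-18)·4/20 = -54/5 kN
  M_A = w₀L²/30 = (-18)·4²/30 = -48/5 kN·m
  R_B = 7w₀L/20 = 7·(-18)·4/20 = -126/5 kN
  M_B = -w₀L²/20 = -(-18)·4²/20 = 72/5 kN·m
Load 3 — applied couple M₀=4 kN·m at a=1 m (b=L-a=3):
  R_A = 6M₀ab/L³ = 6·4·1·3/4³ = 9/8 kN
  M_A = M₀b(2a-b)/L² = 4·3·(2·1-3)/4² = -3/4 kN·m
  R_B = -6M₀ab/L³ = -6·4·1·3/4³ = -9/8 kN
  M_B = M₀a(2b-a)/L² = 4·1·(2·3-1)/4² = 5/4 kN·m
Superposition: R_A = 973/40 kN, M_A = 739/60 kN·m, R_B = 307/40 kN, M_B = -421/60 kN·m

R_A = 973/40 kN, M_A = 739/60 kN·m, R_B = 307/40 kN, M_B = -421/60 kN·m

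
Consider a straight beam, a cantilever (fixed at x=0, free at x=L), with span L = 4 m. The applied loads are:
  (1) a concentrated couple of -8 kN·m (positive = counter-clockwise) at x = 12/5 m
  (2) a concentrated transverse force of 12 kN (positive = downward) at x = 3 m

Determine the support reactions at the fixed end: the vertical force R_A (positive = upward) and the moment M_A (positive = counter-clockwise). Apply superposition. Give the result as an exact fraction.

Load 1 — applied couple M₀=-8 kN·m at a=12/5 m (b=L-a=8/5):
  R_A = 0 kN
  M_A = -M₀ = -(-8) = 8 kN·m
Load 2 — point force P=12 kN at a=3 m (b=L-a=1):
  R_A = P = 12 kN
  M_A = Pa = 12·3 = 36 kN·m
Superposition: R_A = 12 kN, M_A = 44 kN·m

R_A = 12 kN, M_A = 44 kN·m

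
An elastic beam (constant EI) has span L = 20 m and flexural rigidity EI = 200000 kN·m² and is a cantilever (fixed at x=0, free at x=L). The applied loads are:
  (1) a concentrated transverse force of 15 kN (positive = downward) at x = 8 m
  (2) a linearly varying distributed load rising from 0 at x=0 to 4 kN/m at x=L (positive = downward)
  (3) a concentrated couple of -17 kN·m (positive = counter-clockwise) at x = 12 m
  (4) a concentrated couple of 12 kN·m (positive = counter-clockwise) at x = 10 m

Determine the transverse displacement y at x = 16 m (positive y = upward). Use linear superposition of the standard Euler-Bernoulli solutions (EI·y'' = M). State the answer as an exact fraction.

Load 1 — point force P=15 kN at a=8 m (b=L-a=12):
  y_1 = -Pa²(3x-a)/(6EI)  [x>a] = -15·8²·(3·16-8)/(6·200000) = -4/125 m
Load 2 — triangular load w₀=4 kN/m (0→w₀ over full span):
  y_2 = (w₀Lx³/12-w₀L²x²/6-w₀x⁵/(120L))/EI = (4·20·16³/12-4·20²·16²/6-4·16⁵/(120·20))/200000 = -50048/234375 m
Load 3 — applied couple M₀=-17 kN·m at a=12 m (b=L-a=8):
  y_3 = M₀a(2x-a)/(2EI)  [x>a] = (-17)·12·(2·16-12)/(2·200000) = -51/5000 m
Load 4 — applied couple M₀=12 kN·m at a=10 m (b=L-a=10):
  y_4 = M₀a(2x-a)/(2EI)  [x>a] = 12·10·(2·16-10)/(2·200000) = 33/5000 m
Superposition: y = Σ y_i = -233567/937500 m ≈ -0.249138 m

y(16) = -233567/937500 m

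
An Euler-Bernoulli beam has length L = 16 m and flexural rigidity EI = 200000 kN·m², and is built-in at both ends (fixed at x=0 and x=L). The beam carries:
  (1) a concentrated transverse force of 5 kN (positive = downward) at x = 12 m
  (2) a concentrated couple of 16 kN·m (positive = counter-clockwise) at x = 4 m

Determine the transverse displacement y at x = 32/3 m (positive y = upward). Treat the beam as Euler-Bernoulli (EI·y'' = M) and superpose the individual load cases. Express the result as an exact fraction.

Load 1 — point force P=5 kN at a=12 m (b=L-a=4):
  y_1 = -Pb²x²(3aL-(3a+b)x)/(6L³EI)  [x≤a] = -5·4²·(32/3)²·(3·12·16-(3·12+4)·(32/3))/(6·16³·200000) = -14/50625 m
Load 2 — applied couple M₀=16 kN·m at a=4 m (b=L-a=12):
  y_2 = (R_Ax³/6 - M_Ax²/2 - M₀(x-a)²/2)/EI  [x>a] with R_A=9/8, M_A=-3 = ((9/8)·(32/3)³/6 - (-3)·(32/3)²/2 - 16·((32/3)-4)²/2)/200000 = 2/9375 m
Superposition: y = Σ y_i = -16/253125 m ≈ -0.000063 m

y(32/3) = -16/253125 m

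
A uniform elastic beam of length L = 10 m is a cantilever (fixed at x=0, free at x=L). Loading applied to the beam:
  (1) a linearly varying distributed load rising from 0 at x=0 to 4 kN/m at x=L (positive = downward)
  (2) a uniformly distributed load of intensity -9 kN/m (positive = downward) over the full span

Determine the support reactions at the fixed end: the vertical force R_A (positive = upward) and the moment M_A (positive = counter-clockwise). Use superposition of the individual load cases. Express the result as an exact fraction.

R_A = -70 kN, M_A = -950/3 kN·m

Load 1 — triangular load w₀=4 kN/m (0→w₀ over full span):
  R_A = w₀L/2 = 4·10/2 = 20 kN
  M_A = w₀L²/3 = 4·10²/3 = 400/3 kN·m
Load 2 — uniform load w=-9 kN/m over full span:
  R_A = wL = (-9)·10 = -90 kN
  M_A = wL²/2 = (-9)·10²/2 = -450 kN·m
Superposition: R_A = -70 kN, M_A = -950/3 kN·m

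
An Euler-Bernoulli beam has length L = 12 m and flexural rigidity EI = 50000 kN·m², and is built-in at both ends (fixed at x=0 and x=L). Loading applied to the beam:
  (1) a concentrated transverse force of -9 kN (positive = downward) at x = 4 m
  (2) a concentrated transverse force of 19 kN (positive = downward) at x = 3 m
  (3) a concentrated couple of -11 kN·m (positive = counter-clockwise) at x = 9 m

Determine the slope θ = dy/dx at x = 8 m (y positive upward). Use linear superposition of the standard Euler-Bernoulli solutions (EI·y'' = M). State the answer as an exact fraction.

Load 1 — point force P=-9 kN at a=4 m (b=L-a=8):
  θ_1 = Pa²(L-x)(2bL-(3b+a)(L-x))/(2L³EI)  [x>a] = (-9)·4²·(12-8)·(2·8·12-(3·8+4)·(12-8))/(2·12³·50000) = -1/3750 rad
Load 2 — point force P=19 kN at a=3 m (b=L-a=9):
  θ_2 = Pa²(L-x)(2bL-(3b+a)(L-x))/(2L³EI)  [x>a] = 19·3²·(12-8)·(2·9·12-(3·9+3)·(12-8))/(2·12³·50000) = 19/50000 rad
Load 3 — applied couple M₀=-11 kN·m at a=9 m (b=L-a=3):
  θ_3 = (R_Ax²/2 - M_Ax)/EI  [x≤a] with R_A=-33/32, M_A=-55/16 = ((-33/32)·8²/2 - (-55/16)·8)/50000 = -11/100000 rad
Superposition: θ = Σ θ_i = 1/300000 rad ≈ 0.000003 rad

θ(8) = 1/300000 rad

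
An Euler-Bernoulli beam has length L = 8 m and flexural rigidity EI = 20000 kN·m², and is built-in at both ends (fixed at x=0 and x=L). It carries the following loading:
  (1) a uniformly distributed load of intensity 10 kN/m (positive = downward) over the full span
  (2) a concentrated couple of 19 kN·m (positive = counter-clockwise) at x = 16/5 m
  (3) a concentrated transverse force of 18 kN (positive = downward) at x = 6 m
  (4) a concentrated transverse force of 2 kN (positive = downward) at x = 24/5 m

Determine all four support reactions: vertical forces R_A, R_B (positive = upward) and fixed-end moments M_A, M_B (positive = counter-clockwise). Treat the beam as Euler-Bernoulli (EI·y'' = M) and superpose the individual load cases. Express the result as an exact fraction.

R_A = 93873/2000 kN, M_A = 95849/1500 kN·m, R_B = 106127/2000 kN, M_B = -104711/1500 kN·m

Load 1 — uniform load w=10 kN/m over full span:
  R_A = wL/2 = 10·8/2 = 40 kN
  M_A = wL²/12 = 10·8²/12 = 160/3 kN·m
  R_B = wL/2 = 10·8/2 = 40 kN
  M_B = -wL²/12 = -10·8²/12 = -160/3 kN·m
Load 2 — applied couple M₀=19 kN·m at a=16/5 m (b=L-a=24/5):
  R_A = 6M₀ab/L³ = 6·19·(16/5)·(24/5)/8³ = 171/50 kN
  M_A = M₀b(2a-b)/L² = 19·(24/5)·(2·(16/5)-(24/5))/8² = 57/25 kN·m
  R_B = -6M₀ab/L³ = -6·19·(16/5)·(24/5)/8³ = -171/50 kN
  M_B = M₀a(2b-a)/L² = 19·(16/5)·(2·(24/5)-(16/5))/8² = 152/25 kN·m
Load 3 — point force P=18 kN at a=6 m (b=L-a=2):
  R_A = Pb²(3a+b)/L³ = 18·2²·(3·6+2)/8³ = 45/16 kN
  M_A = Pab²/L² = 18·6·2²/8² = 27/4 kN·m
  R_B = Pa²(a+3b)/L³ = 18·6²·(6+3·2)/8³ = 243/16 kN
  M_B = -Pa²b/L² = -18·6²·2/8² = -81/4 kN·m
Load 4 — point force P=2 kN at a=24/5 m (b=L-a=16/5):
  R_A = Pb²(3a+b)/L³ = 2·(16/5)²·(3·(24/5)+(16/5))/8³ = 88/125 kN
  M_A = Pab²/L² = 2·(24/5)·(16/5)²/8² = 192/125 kN·m
  R_B = Pa²(a+3b)/L³ = 2·(24/5)²·((24/5)+3·(16/5))/8³ = 162/125 kN
  M_B = -Pa²b/L² = -2·(24/5)²·(16/5)/8² = -288/125 kN·m
Superposition: R_A = 93873/2000 kN, M_A = 95849/1500 kN·m, R_B = 106127/2000 kN, M_B = -104711/1500 kN·m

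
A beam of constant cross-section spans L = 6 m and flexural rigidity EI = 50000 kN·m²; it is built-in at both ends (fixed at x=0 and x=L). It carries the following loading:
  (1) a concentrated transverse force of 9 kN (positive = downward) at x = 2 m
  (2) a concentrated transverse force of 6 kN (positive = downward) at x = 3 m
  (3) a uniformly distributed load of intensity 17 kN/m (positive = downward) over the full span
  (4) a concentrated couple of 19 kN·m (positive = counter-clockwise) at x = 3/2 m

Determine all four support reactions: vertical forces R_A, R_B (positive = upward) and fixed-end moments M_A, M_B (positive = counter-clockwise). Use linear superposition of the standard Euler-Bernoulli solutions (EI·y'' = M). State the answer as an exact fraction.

Load 1 — point force P=9 kN at a=2 m (b=L-a=4):
  R_A = Pb²(3a+b)/L³ = 9·4²·(3·2+4)/6³ = 20/3 kN
  M_A = Pab²/L² = 9·2·4²/6² = 8 kN·m
  R_B = Pa²(a+3b)/L³ = 9·2²·(2+3·4)/6³ = 7/3 kN
  M_B = -Pa²b/L² = -9·2²·4/6² = -4 kN·m
Load 2 — point force P=6 kN at a=3 m (b=L-a=3):
  R_A = Pb²(3a+b)/L³ = 6·3²·(3·3+3)/6³ = 3 kN
  M_A = Pab²/L² = 6·3·3²/6² = 9/2 kN·m
  R_B = Pa²(a+3b)/L³ = 6·3²·(3+3·3)/6³ = 3 kN
  M_B = -Pa²b/L² = -6·3²·3/6² = -9/2 kN·m
Load 3 — uniform load w=17 kN/m over full span:
  R_A = wL/2 = 17·6/2 = 51 kN
  M_A = wL²/12 = 17·6²/12 = 51 kN·m
  R_B = wL/2 = 17·6/2 = 51 kN
  M_B = -wL²/12 = -17·6²/12 = -51 kN·m
Load 4 — applied couple M₀=19 kN·m at a=3/2 m (b=L-a=9/2):
  R_A = 6M₀ab/L³ = 6·19·(3/2)·(9/2)/6³ = 57/16 kN
  M_A = M₀b(2a-b)/L² = 19·(9/2)·(2·(3/2)-(9/2))/6² = -57/16 kN·m
  R_B = -6M₀ab/L³ = -6·19·(3/2)·(9/2)/6³ = -57/16 kN
  M_B = M₀a(2b-a)/L² = 19·(3/2)·(2·(9/2)-(3/2))/6² = 95/16 kN·m
Superposition: R_A = 3083/48 kN, M_A = 959/16 kN·m, R_B = 2533/48 kN, M_B = -857/16 kN·m

R_A = 3083/48 kN, M_A = 959/16 kN·m, R_B = 2533/48 kN, M_B = -857/16 kN·m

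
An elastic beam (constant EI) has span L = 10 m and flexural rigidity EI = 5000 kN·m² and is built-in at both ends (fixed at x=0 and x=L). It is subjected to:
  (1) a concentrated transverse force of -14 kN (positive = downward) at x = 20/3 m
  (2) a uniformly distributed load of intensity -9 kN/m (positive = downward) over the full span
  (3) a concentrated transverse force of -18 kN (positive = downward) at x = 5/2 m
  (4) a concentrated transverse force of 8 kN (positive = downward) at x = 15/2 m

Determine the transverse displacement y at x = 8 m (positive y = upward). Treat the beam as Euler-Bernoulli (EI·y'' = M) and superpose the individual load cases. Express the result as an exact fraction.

y(8) = 15977/648000 m

Load 1 — point force P=-14 kN at a=20/3 m (b=L-a=10/3):
  y_1 = -Pa²(L-x)²(3bL-(3b+a)(L-x))/(6L³EI)  [x>a] = -(-14)·(20/3)²·(10-8)²·(3·(10/3)·10-(3·(10/3)+(20/3))·(10-8))/(6·10³·5000) = 56/10125 m
Load 2 — uniform load w=-9 kN/m over full span:
  y_2 = -wx²(L-x)²/(24EI) = -(-9)·8²·(10-8)²/(24·5000) = 12/625 m
Load 3 — point force P=-18 kN at a=5/2 m (b=L-a=15/2):
  y_3 = -Pa²(L-x)²(3bL-(3b+a)(L-x))/(6L³EI)  [x>a] = -(-18)·(5/2)²·(10-8)²·(3·(15/2)·10-(3·(15/2)+(5/2))·(10-8))/(6·10³·5000) = 21/8000 m
Load 4 — point force P=8 kN at a=15/2 m (b=L-a=5/2):
  y_4 = -Pa²(L-x)²(3bL-(3b+a)(L-x))/(6L³EI)  [x>a] = -8·(15/2)²·(10-8)²·(3·(5/2)·10-(3·(5/2)+(15/2))·(10-8))/(6·10³·5000) = -27/10000 m
Superposition: y = Σ y_i = 15977/648000 m ≈ 0.024656 m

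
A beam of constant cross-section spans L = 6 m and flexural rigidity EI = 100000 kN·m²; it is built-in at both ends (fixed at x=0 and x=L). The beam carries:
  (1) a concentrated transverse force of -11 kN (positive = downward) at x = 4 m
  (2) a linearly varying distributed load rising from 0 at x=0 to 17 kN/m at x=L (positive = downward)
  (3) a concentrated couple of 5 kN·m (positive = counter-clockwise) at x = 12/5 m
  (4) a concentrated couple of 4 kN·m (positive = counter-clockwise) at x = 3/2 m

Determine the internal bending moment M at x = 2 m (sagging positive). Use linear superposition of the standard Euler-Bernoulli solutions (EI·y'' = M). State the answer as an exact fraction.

M(2) = 611/108 kN·m

Load 1 — point force P=-11 kN at a=4 m (b=L-a=2):
  M_1 = Pb²(3a+b)x/L³ - Pab²/L²  [x≤a] = (-11)·2²·(3·4+2)·2/6³ - (-11)·4·2²/6² = -22/27 kN·m
Load 2 — triangular load w₀=17 kN/m (0→w₀ over full span):
  M_2 = 3w₀Lx/20 - w₀L²/30 - w₀x³/(6L) = 3·17·6·2/20 - 17·6²/30 - 17·2³/(6·6) = 289/45 kN·m
Load 3 — applied couple M₀=5 kN·m at a=12/5 m (b=L-a=18/5):
  M_3 = R_Ax - M_A  [x≤a] with R_A=6/5, M_A=3/5 = (6/5)·2 - (3/5) = 9/5 kN·m
Load 4 — applied couple M₀=4 kN·m at a=3/2 m (b=L-a=9/2):
  M_4 = R_Ax - M_A - M₀  [x>a] with R_A=3/4, M_A=-3/4 = (3/4)·2 - (-3/4) - 4 = -7/4 kN·m
Superposition: M = Σ M_i = 611/108 kN·m ≈ 5.657407 kN·m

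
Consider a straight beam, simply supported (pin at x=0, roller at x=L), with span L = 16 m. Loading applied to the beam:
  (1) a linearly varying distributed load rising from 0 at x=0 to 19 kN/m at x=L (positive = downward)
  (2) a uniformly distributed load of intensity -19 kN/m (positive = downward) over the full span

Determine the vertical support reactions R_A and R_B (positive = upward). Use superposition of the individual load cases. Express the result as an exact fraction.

Load 1 — triangular load w₀=19 kN/m (0→w₀ over full span):
  R_A = w₀L/6 = 19·16/6 = 152/3 kN
  R_B = w₀L/3 = 19·16/3 = 304/3 kN
Load 2 — uniform load w=-19 kN/m over full span:
  R_A = wL/2 = (-19)·16/2 = -152 kN
  R_B = wL/2 = (-19)·16/2 = -152 kN
Superposition: R_A = -304/3 kN, R_B = -152/3 kN

R_A = -304/3 kN, R_B = -152/3 kN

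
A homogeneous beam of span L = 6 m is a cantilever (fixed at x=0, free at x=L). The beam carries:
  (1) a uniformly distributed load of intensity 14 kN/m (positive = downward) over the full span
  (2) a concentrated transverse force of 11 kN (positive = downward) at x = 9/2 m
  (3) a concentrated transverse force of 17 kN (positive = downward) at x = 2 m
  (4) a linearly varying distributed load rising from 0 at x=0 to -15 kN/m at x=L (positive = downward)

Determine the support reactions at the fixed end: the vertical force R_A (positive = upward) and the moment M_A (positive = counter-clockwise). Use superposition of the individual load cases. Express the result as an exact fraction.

Load 1 — uniform load w=14 kN/m over full span:
  R_A = wL = 14·6 = 84 kN
  M_A = wL²/2 = 14·6²/2 = 252 kN·m
Load 2 — point force P=11 kN at a=9/2 m (b=L-a=3/2):
  R_A = P = 11 kN
  M_A = Pa = 11·(9/2) = 99/2 kN·m
Load 3 — point force P=17 kN at a=2 m (b=L-a=4):
  R_A = P = 17 kN
  M_A = Pa = 17·2 = 34 kN·m
Load 4 — triangular load w₀=-15 kN/m (0→w₀ over full span):
  R_A = w₀L/2 = (-15)·6/2 = -45 kN
  M_A = w₀L²/3 = (-15)·6²/3 = -180 kN·m
Superposition: R_A = 67 kN, M_A = 311/2 kN·m

R_A = 67 kN, M_A = 311/2 kN·m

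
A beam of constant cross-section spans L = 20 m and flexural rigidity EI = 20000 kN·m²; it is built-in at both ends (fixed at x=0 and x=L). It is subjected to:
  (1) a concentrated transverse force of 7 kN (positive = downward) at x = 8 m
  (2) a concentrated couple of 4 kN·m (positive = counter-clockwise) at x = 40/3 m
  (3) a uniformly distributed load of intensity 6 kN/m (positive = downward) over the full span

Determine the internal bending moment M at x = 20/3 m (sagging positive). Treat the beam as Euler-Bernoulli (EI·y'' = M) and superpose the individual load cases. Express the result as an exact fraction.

M(20/3) = 17368/225 kN·m

Load 1 — point force P=7 kN at a=8 m (b=L-a=12):
  M_1 = Pb²(3a+b)x/L³ - Pab²/L²  [x≤a] = 7·12²·(3·8+12)·(20/3)/20³ - 7·8·12²/20² = 252/25 kN·m
Load 2 — applied couple M₀=4 kN·m at a=40/3 m (b=L-a=20/3):
  M_2 = R_Ax - M_A  [x≤a] with R_A=4/15, M_A=4/3 = (4/15)·(20/3) - (4/3) = 4/9 kN·m
Load 3 — uniform load w=6 kN/m over full span:
  M_3 = wLx/2 - wL²/12 - wx²/2 = 6·20·(20/3)/2 - 6·20²/12 - 6·(20/3)²/2 = 200/3 kN·m
Superposition: M = Σ M_i = 17368/225 kN·m ≈ 77.191111 kN·m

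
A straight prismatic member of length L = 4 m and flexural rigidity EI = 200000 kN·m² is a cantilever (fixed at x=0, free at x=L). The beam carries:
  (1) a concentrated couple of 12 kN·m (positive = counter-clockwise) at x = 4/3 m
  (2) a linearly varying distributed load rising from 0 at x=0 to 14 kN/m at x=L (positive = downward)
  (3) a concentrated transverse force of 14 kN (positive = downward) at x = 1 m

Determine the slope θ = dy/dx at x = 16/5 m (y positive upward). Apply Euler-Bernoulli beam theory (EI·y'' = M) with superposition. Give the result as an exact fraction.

Load 1 — applied couple M₀=12 kN·m at a=4/3 m (b=L-a=8/3):
  θ_1 = M₀a/EI  [x>a] = 12·(4/3)/200000 = 1/12500 rad
Load 2 — triangular load w₀=14 kN/m (0→w₀ over full span):
  θ_2 = (w₀Lx²/4-w₀L²x/3-w₀x⁴/(24L))/EI = (14·4·(16/5)²/4-14·4²·(16/5)/3-14·(16/5)⁴/(24·4))/200000 = -3248/5859375 rad
Load 3 — point force P=14 kN at a=1 m (b=L-a=3):
  θ_3 = -Pa²/(2EI)  [x>a] = -14·1²/(2·200000) = -7/200000 rad
Superposition: θ = Σ θ_i = -190997/375000000 rad ≈ -0.000509 rad

θ(16/5) = -190997/375000000 rad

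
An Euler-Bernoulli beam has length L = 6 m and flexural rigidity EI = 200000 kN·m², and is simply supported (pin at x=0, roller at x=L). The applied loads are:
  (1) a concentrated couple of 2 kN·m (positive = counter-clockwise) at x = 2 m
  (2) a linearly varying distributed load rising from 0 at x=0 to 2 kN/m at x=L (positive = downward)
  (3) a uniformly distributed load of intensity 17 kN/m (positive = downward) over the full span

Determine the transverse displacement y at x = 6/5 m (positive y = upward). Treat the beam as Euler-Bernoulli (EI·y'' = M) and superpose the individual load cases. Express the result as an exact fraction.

Load 1 — applied couple M₀=2 kN·m at a=2 m (b=L-a=4):
  y_1 = (M₀x³/(6L)+C₁x)/EI  [x≤a] with C₁=M₀(3b²-L²)/(6L)=2/3 = (2·(6/5)³/(6·6)+(2/3)·(6/5))/200000 = 7/1562500 m
Load 2 — triangular load w₀=2 kN/m (0→w₀ over full span):
  y_2 = -w₀x(7L⁴-10L²x²+3x⁴)/(360LEI) = -2·(6/5)·(7·6⁴-10·6²·(6/5)²+3·(6/5)⁴)/(360·6·200000) = -2322/48828125 m
Load 3 — uniform load w=17 kN/m over full span:
  y_3 = -wx(L³-2Lx²+x³)/(24EI) = -17·(6/5)·(6³-2·6·(6/5)²+(6/5)³)/(24·200000) = -13311/15625000 m
Superposition: y = Σ y_i = -349601/390625000 m ≈ -0.000895 m

y(6/5) = -349601/390625000 m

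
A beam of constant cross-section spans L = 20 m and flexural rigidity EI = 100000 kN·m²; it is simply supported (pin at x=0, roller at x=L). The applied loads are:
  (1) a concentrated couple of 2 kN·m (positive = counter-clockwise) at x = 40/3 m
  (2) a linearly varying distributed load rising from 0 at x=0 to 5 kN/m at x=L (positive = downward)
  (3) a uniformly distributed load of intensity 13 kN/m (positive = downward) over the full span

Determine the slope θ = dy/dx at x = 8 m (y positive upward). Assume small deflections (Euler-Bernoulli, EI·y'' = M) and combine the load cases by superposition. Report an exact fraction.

Load 1 — applied couple M₀=2 kN·m at a=40/3 m (b=L-a=20/3):
  θ_1 = (M₀x²/(2L)+C₁)/EI  [x≤a] with C₁=M₀(3b²-L²)/(6L)=-40/9 = (2·8²/(2·20)+(-40/9))/100000 = -7/562500 rad
Load 2 — triangular load w₀=5 kN/m (0→w₀ over full span):
  θ_2 = -w₀(7L⁴-30L²x²+15x⁴)/(360LEI) = -5·(7·20⁴-30·20²·8²+15·8⁴)/(360·20·100000) = -323/112500 rad
Load 3 — uniform load w=13 kN/m over full span:
  θ_3 = -w(L³-6Lx²+4x³)/(24EI) = -13·(20³-6·20·8²+4·8³)/(24·100000) = -481/37500 rad
Superposition: θ = Σ θ_i = -8837/562500 rad ≈ -0.015710 rad

θ(8) = -8837/562500 rad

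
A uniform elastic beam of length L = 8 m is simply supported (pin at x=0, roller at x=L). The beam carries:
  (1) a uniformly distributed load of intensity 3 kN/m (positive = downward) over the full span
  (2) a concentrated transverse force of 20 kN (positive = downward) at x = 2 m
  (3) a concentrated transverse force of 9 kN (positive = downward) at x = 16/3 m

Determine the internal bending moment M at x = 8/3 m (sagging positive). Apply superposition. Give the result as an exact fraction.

M(8/3) = 56 kN·m

Load 1 — uniform load w=3 kN/m over full span:
  M_1 = wx(L-x)/2 = 3·(8/3)·(8-(8/3))/2 = 64/3 kN·m
Load 2 — point force P=20 kN at a=2 m (b=L-a=6):
  M_2 = Pa(L-x)/L  [x>a] = 20·2·(8-(8/3))/8 = 80/3 kN·m
Load 3 — point force P=9 kN at a=16/3 m (b=L-a=8/3):
  M_3 = Pbx/L  [x≤a] = 9·(8/3)·(8/3)/8 = 8 kN·m
Superposition: M = Σ M_i = 56 kN·m ≈ 56.000000 kN·m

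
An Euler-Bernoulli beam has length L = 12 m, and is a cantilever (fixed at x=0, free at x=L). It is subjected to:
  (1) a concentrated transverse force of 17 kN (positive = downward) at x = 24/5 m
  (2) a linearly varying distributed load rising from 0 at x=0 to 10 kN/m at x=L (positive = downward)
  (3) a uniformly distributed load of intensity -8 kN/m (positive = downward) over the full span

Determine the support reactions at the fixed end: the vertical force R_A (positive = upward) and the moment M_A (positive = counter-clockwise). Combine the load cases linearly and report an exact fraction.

R_A = -19 kN, M_A = -72/5 kN·m

Load 1 — point force P=17 kN at a=24/5 m (b=L-a=36/5):
  R_A = P = 17 kN
  M_A = Pa = 17·(24/5) = 408/5 kN·m
Load 2 — triangular load w₀=10 kN/m (0→w₀ over full span):
  R_A = w₀L/2 = 10·12/2 = 60 kN
  M_A = w₀L²/3 = 10·12²/3 = 480 kN·m
Load 3 — uniform load w=-8 kN/m over full span:
  R_A = wL = (-8)·12 = -96 kN
  M_A = wL²/2 = (-8)·12²/2 = -576 kN·m
Superposition: R_A = -19 kN, M_A = -72/5 kN·m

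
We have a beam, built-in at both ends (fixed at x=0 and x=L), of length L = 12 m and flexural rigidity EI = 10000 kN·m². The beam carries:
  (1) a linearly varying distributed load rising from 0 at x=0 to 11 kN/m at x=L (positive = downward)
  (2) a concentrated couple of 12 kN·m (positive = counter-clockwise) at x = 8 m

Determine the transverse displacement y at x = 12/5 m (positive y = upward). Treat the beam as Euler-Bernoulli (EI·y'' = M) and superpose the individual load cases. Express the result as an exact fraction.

y(12/5) = -112794/9765625 m

Load 1 — triangular load w₀=11 kN/m (0→w₀ over full span):
  y_1 = -w₀x²(L-x)²(x+2L)/(120LEI) = -11·(12/5)²·(12-(12/5))²·((12/5)+2·12)/(120·12·10000) = -104544/9765625 m
Load 2 — applied couple M₀=12 kN·m at a=8 m (b=L-a=4):
  y_2 = (R_Ax³/6 - M_Ax²/2)/EI  [x≤a] with R_A=4/3, M_A=4 = ((4/3)·(12/5)³/6 - 4·(12/5)²/2)/10000 = -66/78125 m
Superposition: y = Σ y_i = -112794/9765625 m ≈ -0.011550 m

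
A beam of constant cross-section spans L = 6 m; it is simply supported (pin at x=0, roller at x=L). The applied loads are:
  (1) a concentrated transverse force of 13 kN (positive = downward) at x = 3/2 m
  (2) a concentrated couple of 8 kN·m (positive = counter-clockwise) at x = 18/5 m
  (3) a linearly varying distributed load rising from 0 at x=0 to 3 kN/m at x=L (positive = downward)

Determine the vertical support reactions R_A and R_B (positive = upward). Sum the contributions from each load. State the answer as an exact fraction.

Load 1 — point force P=13 kN at a=3/2 m (b=L-a=9/2):
  R_A = Pb/L = 13·(9/2)/6 = 39/4 kN
  R_B = Pa/L = 13·(3/2)/6 = 13/4 kN
Load 2 — applied couple M₀=8 kN·m at a=18/5 m (b=L-a=12/5):
  R_A = M₀/L = 8/6 = 4/3 kN
  R_B = -M₀/L = -8/6 = -4/3 kN
Load 3 — triangular load w₀=3 kN/m (0→w₀ over full span):
  R_A = w₀L/6 = 3·6/6 = 3 kN
  R_B = w₀L/3 = 3·6/3 = 6 kN
Superposition: R_A = 169/12 kN, R_B = 95/12 kN

R_A = 169/12 kN, R_B = 95/12 kN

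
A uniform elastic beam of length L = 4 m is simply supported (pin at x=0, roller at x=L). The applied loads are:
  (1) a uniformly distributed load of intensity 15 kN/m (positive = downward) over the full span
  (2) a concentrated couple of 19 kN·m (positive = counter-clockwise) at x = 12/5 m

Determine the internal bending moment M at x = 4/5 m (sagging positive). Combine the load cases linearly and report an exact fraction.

Load 1 — uniform load w=15 kN/m over full span:
  M_1 = wx(L-x)/2 = 15·(4/5)·(4-(4/5))/2 = 96/5 kN·m
Load 2 — applied couple M₀=19 kN·m at a=12/5 m (b=L-a=8/5):
  M_2 = M₀x/L  [x≤a] = 19·(4/5)/4 = 19/5 kN·m
Superposition: M = Σ M_i = 23 kN·m ≈ 23.000000 kN·m

M(4/5) = 23 kN·m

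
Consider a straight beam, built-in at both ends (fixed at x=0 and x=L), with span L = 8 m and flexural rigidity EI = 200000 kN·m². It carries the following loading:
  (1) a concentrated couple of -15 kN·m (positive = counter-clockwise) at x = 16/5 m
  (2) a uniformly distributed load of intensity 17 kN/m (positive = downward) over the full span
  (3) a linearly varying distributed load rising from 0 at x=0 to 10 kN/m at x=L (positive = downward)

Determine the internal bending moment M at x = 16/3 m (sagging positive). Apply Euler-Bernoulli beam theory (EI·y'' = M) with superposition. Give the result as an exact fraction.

Load 1 — applied couple M₀=-15 kN·m at a=16/5 m (b=L-a=24/5):
  M_1 = R_Ax - M_A - M₀  [x>a] with R_A=-27/10, M_A=-9/5 = (-27/10)·(16/3) - (-9/5) - (-15) = 12/5 kN·m
Load 2 — uniform load w=17 kN/m over full span:
  M_2 = wLx/2 - wL²/12 - wx²/2 = 17·8·(16/3)/2 - 17·8²/12 - 17·(16/3)²/2 = 272/9 kN·m
Load 3 — triangular load w₀=10 kN/m (0→w₀ over full span):
  M_3 = 3w₀Lx/20 - w₀L²/30 - w₀x³/(6L) = 3·10·8·(16/3)/20 - 10·8²/30 - 10·(16/3)³/(6·8) = 896/81 kN·m
Superposition: M = Σ M_i = 17692/405 kN·m ≈ 43.683951 kN·m

M(16/3) = 17692/405 kN·m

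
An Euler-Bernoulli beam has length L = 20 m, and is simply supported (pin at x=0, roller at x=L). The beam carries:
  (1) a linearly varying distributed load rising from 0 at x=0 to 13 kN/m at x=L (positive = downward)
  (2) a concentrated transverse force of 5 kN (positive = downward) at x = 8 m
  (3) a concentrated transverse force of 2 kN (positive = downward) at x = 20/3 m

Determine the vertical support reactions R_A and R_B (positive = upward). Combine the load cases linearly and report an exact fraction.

R_A = 143/3 kN, R_B = 268/3 kN

Load 1 — triangular load w₀=13 kN/m (0→w₀ over full span):
  R_A = w₀L/6 = 13·20/6 = 130/3 kN
  R_B = w₀L/3 = 13·20/3 = 260/3 kN
Load 2 — point force P=5 kN at a=8 m (b=L-a=12):
  R_A = Pb/L = 5·12/20 = 3 kN
  R_B = Pa/L = 5·8/20 = 2 kN
Load 3 — point force P=2 kN at a=20/3 m (b=L-a=40/3):
  R_A = Pb/L = 2·(40/3)/20 = 4/3 kN
  R_B = Pa/L = 2·(20/3)/20 = 2/3 kN
Superposition: R_A = 143/3 kN, R_B = 268/3 kN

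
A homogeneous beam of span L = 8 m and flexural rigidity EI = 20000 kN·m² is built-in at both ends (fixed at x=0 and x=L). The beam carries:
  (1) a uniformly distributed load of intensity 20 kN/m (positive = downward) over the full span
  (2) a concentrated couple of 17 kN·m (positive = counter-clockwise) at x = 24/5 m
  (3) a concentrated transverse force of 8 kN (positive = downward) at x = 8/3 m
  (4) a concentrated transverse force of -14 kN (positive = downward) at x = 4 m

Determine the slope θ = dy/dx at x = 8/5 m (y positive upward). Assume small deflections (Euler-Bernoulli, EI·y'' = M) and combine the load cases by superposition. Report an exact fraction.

θ(8/5) = -42637/10546875 rad

Load 1 — uniform load w=20 kN/m over full span:
  θ_1 = -wx(L-x)(L-2x)/(12EI) = -20·(8/5)·(8-(8/5))·(8-2·(8/5))/(12·20000) = -64/15625 rad
Load 2 — applied couple M₀=17 kN·m at a=24/5 m (b=L-a=16/5):
  θ_2 = (R_Ax²/2 - M_Ax)/EI  [x≤a] with R_A=153/50, M_A=136/25 = ((153/50)·(8/5)²/2 - (136/25)·(8/5))/20000 = -187/781250 rad
Load 3 — point force P=8 kN at a=8/3 m (b=L-a=16/3):
  θ_3 = -Pb²x(2aL-(3a+b)x)/(2L³EI)  [x≤a] = -8·(16/3)²·(8/5)·(2·(8/3)·8-(3·(8/3)+(16/3))·(8/5))/(2·8³·20000) = -32/84375 rad
Load 4 — point force P=-14 kN at a=4 m (b=L-a=4):
  θ_4 = -Pb²x(2aL-(3a+b)x)/(2L³EI)  [x≤a] = -(-14)·4²·(8/5)·(2·4·8-(3·4+4)·(8/5))/(2·8³·20000) = 21/31250 rad
Superposition: θ = Σ θ_i = -42637/10546875 rad ≈ -0.004043 rad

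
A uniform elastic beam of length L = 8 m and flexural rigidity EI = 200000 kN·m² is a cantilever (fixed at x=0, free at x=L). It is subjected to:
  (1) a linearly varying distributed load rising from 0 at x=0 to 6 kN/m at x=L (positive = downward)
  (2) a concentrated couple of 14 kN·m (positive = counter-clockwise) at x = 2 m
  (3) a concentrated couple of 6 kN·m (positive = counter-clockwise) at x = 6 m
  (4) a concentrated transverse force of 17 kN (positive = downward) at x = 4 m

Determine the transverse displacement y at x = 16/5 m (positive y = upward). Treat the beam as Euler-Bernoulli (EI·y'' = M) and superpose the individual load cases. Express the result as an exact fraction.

Load 1 — triangular load w₀=6 kN/m (0→w₀ over full span):
  y_1 = (w₀Lx³/12-w₀L²x²/6-w₀x⁵/(120L))/EI = (6·8·(16/5)³/12-6·8²·(16/5)²/6-6·(16/5)⁵/(120·8))/200000 = -128512/48828125 m
Load 2 — applied couple M₀=14 kN·m at a=2 m (b=L-a=6):
  y_2 = M₀a(2x-a)/(2EI)  [x>a] = 14·2·(2·(16/5)-2)/(2·200000) = 77/250000 m
Load 3 — applied couple M₀=6 kN·m at a=6 m (b=L-a=2):
  y_3 = M₀x²/(2EI)  [x≤a] = 6·(16/5)²/(2·200000) = 12/78125 m
Load 4 — point force P=17 kN at a=4 m (b=L-a=4):
  y_4 = -Px²(3a-x)/(6EI)  [x≤a] = -17·(16/5)²·(3·4-(16/5))/(6·200000) = -1496/1171875 m
Superposition: y = Σ y_i = -8078701/2343750000 m ≈ -0.003447 m

y(16/5) = -8078701/2343750000 m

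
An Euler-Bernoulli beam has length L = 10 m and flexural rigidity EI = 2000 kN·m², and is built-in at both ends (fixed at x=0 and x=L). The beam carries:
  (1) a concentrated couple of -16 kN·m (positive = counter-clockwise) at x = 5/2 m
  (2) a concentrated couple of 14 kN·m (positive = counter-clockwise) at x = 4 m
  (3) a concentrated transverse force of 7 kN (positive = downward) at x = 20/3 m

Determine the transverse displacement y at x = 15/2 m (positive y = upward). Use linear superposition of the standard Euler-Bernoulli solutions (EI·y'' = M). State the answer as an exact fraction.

y(15/2) = -5467/518400 m

Load 1 — applied couple M₀=-16 kN·m at a=5/2 m (b=L-a=15/2):
  y_1 = (R_Ax³/6 - M_Ax²/2 - M₀(x-a)²/2)/EI  [x>a] with R_A=-9/5, M_A=3 = ((-9/5)·(15/2)³/6 - 3·(15/2)²/2 - (-16)·((15/2)-(5/2))²/2)/2000 = -7/1280 m
Load 2 — applied couple M₀=14 kN·m at a=4 m (b=L-a=6):
  y_2 = (R_Ax³/6 - M_Ax²/2 - M₀(x-a)²/2)/EI  [x>a] with R_A=252/125, M_A=42/25 = ((252/125)·(15/2)³/6 - (42/25)·(15/2)²/2 - 14·((15/2)-4)²/2)/2000 = 7/1600 m
Load 3 — point force P=7 kN at a=20/3 m (b=L-a=10/3):
  y_3 = -Pa²(L-x)²(3bL-(3b+a)(L-x))/(6L³EI)  [x>a] = -7·(20/3)²·(10-(15/2))²·(3·(10/3)·10-(3·(10/3)+(20/3))·(10-(15/2)))/(6·10³·2000) = -49/5184 m
Superposition: y = Σ y_i = -5467/518400 m ≈ -0.010546 m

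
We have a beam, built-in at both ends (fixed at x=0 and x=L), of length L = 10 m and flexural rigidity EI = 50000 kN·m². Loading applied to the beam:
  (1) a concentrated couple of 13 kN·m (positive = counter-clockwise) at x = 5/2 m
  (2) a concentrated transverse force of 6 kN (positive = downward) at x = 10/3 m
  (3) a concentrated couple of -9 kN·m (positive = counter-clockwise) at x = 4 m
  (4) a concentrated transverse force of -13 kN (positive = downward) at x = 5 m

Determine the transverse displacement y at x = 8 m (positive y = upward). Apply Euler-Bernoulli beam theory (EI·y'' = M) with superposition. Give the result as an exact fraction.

Load 1 — applied couple M₀=13 kN·m at a=5/2 m (b=L-a=15/2):
  y_1 = (R_Ax³/6 - M_Ax²/2 - M₀(x-a)²/2)/EI  [x>a] with R_A=117/80, M_A=-39/16 = ((117/80)·8³/6 - (-39/16)·8²/2 - 13·(8-(5/2))²/2)/50000 = 247/2000000 m
Load 2 — point force P=6 kN at a=10/3 m (b=L-a=20/3):
  y_2 = -Pa²(L-x)²(3bL-(3b+a)(L-x))/(6L³EI)  [x>a] = -6·(10/3)²·(10-8)²·(3·(20/3)·10-(3·(20/3)+(10/3))·(10-8))/(6·10³·50000) = -23/168750 m
Load 3 — applied couple M₀=-9 kN·m at a=4 m (b=L-a=6):
  y_3 = (R_Ax³/6 - M_Ax²/2 - M₀(x-a)²/2)/EI  [x>a] with R_A=-162/125, M_A=-27/25 = ((-162/125)·8³/6 - (-27/25)·8²/2 - (-9)·(8-4)²/2)/50000 = -63/781250 m
Load 4 — point force P=-13 kN at a=5 m (b=L-a=5):
  y_4 = -Pa²(L-x)²(3bL-(3b+a)(L-x))/(6L³EI)  [x>a] = -(-13)·5²·(10-8)²·(3·5·10-(3·5+5)·(10-8))/(6·10³·50000) = 143/300000 m
Superposition: y = Σ y_i = 517361/1350000000 m ≈ 0.000383 m

y(8) = 517361/1350000000 m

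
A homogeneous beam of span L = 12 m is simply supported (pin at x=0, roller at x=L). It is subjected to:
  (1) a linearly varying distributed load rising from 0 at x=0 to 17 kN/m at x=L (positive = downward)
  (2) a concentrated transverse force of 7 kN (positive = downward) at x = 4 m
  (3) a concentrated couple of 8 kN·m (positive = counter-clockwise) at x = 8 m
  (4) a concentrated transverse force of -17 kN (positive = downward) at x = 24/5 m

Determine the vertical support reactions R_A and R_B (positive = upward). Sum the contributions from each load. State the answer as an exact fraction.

R_A = 437/15 kN, R_B = 943/15 kN

Load 1 — triangular load w₀=17 kN/m (0→w₀ over full span):
  R_A = w₀L/6 = 17·12/6 = 34 kN
  R_B = w₀L/3 = 17·12/3 = 68 kN
Load 2 — point force P=7 kN at a=4 m (b=L-a=8):
  R_A = Pb/L = 7·8/12 = 14/3 kN
  R_B = Pa/L = 7·4/12 = 7/3 kN
Load 3 — applied couple M₀=8 kN·m at a=8 m (b=L-a=4):
  R_A = M₀/L = 8/12 = 2/3 kN
  R_B = -M₀/L = -8/12 = -2/3 kN
Load 4 — point force P=-17 kN at a=24/5 m (b=L-a=36/5):
  R_A = Pb/L = (-17)·(36/5)/12 = -51/5 kN
  R_B = Pa/L = (-17)·(24/5)/12 = -34/5 kN
Superposition: R_A = 437/15 kN, R_B = 943/15 kN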